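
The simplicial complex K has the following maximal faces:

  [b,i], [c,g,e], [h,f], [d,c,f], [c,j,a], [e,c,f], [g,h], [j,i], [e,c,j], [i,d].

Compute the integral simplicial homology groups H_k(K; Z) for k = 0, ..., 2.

K has 10 vertices, 16 edges, 5 triangles.
rank ∂_0 = 0, rank ∂_1 = 9 ⇒ b_0 = 10 − 0 − 9 = 1; all invariant factors of ∂_1 are 1 so no torsion. So H_0 = Z.
rank ∂_1 = 9, rank ∂_2 = 5 ⇒ b_1 = 16 − 9 − 5 = 2; all invariant factors of ∂_2 are 1 so no torsion. So H_1 = Z^2.
rank ∂_2 = 5, rank ∂_3 = 0 ⇒ b_2 = 5 − 5 − 0 = 0. So H_2 = 0.

H_0 = Z,  H_1 = Z^2,  H_2 = 0.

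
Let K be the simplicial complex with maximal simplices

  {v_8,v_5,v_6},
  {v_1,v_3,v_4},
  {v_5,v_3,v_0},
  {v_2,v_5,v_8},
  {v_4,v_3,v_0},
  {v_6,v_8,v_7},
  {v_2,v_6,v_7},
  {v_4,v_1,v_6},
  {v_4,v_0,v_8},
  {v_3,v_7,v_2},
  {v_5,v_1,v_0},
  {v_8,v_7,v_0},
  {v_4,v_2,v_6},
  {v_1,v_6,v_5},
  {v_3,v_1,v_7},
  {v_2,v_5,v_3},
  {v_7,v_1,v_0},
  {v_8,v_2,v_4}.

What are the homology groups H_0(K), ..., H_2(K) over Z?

H_0 ≅ Z,  H_1 ≅ Z ⊕ Z/2,  H_2 = 0.

Fix the vertex order v_0 < v_1 < v_2 < v_3 < v_4 < v_5 < v_6 < v_7 < v_8 and write every simplex with vertices in increasing order. Then dim K = 2 and the simplices of K are:

  0-simplices (9): [v_0], [v_1], [v_2], [v_3], [v_4], [v_5], [v_6], [v_7], [v_8]
  1-simplices (27): (27 of them)
  2-simplices (18): (18 of them)

Hence C_0 ≅ Z^9, C_1 ≅ Z^27, C_2 ≅ Z^18.

∂_1: C_1 → C_0 maps an edge to its endpoints' difference, ∂[p,q] = q − p.
The 9×27 boundary matrix has rank 8 and Smith normal form diag(1,1,1,1,1,1,1,1).

Boundary ∂_2: C_2 → C_1 sends each 2-simplex [p,q,r] to [q,r] − [p,r] + [p,q]. For instance
  ∂[v_1,v_4,v_6] = [v_4,v_6] − [v_1,v_6] + [v_1,v_4],
  ∂[v_0,v_4,v_8] = [v_4,v_8] − [v_0,v_8] + [v_0,v_4].
The 27×18 boundary matrix has rank 18 and Smith normal form diag(1,1,1,1,1,1,1,1,1,1,1,1,1,1,1,1,1,2).

Reading off H_k = ker ∂_k / im ∂_{k+1}:

  H_0: rank C_0 − rank ∂_1 = 9 − 8 = 1, and the invariant factors of ∂_1 are all 1, so H_0 = Z.
  H_1: rank ker ∂_1 − rank ∂_2 = (27 − 8) − 18 = 1, and ∂_2 has invariant factor 2 > 1, so H_1 = Z ⊕ Z/2.
  H_2: rank ker ∂_2 − rank ∂_3 = (18 − 18) − 0 = 0, and there is no ∂_3, so H_2 = 0.

(K is a triangulation of the Klein bottle.)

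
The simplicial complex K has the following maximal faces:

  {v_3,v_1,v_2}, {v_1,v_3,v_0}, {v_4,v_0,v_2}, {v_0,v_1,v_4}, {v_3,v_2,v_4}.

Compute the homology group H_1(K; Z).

K has 5 vertices, 10 edges, 5 triangles.
rank ∂_1 = 4, rank ∂_2 = 5 ⇒ b_1 = 10 − 4 − 5 = 1; all invariant factors of ∂_2 are 1 so no torsion. So H_1 = Z.

H_1 ≅ Z.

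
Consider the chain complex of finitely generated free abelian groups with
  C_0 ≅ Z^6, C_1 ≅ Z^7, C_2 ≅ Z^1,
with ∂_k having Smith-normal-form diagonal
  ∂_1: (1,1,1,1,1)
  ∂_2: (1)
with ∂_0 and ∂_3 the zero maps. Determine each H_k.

H_0: b_0 = 6 − 0 − 5 = 1; torsion from ∂_1 factors > 1: none. So H_0 = Z.
H_1: b_1 = 7 − 5 − 1 = 1; torsion from ∂_2 factors > 1: none. So H_1 = Z.
H_2: b_2 = 1 − 1 − 0 = 0; torsion from ∂_3 factors > 1: none. So H_2 = 0.

H_0 = Z,  H_1 = Z,  H_2 = 0.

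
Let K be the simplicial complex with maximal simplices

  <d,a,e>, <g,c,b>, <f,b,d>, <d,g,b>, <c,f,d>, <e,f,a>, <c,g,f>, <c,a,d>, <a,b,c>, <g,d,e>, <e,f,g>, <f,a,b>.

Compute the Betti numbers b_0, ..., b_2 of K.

b_0 = 1, b_1 = 0, b_2 = 0.

Order the vertices as a < b < c < d < e < f < g. Listing each simplex with vertices in this order, K has dimension 2 with simplices:

  0-simplices (7): a, b, c, d, e, f, g
  1-simplices (18): ab, ac, ad, ae, af, bc, bd, bf, bg, cd, cf, cg, de, df, dg, ef, eg, fg
  2-simplices (12): abc, abf, acd, ade, aef, bcg, bdf, bdg, cdf, cfg, deg, efg

giving chain groups C_0 ≅ Z^7, C_1 ≅ Z^18, C_2 ≅ Z^12.

Boundary ∂_1: C_1 → C_0 maps an edge to its endpoints' difference, ∂[p,q] = q − p.
This gives a 7×18 integer matrix of rank 6; reducing to Smith normal form yields diagonal entries (1,1,1,1,1,1).

The boundary map ∂_2: C_2 → C_1 maps a triangle to the signed sum of its edges. For instance
  ∂efg = fg − eg + ef,
  ∂bdf = df − bf + bd.
The 18×12 boundary matrix has rank 12 and Smith normal form diag(1,1,1,1,1,1,1,1,1,1,1,2).

From H_k ≅ ker(∂_k) / im(∂_{k+1}) we obtain:

  H_0: rank C_0 − rank ∂_1 = 7 − 6 = 1, and the invariant factors of ∂_1 are all 1, so H_0 = Z.
  H_1: rank ker ∂_1 − rank ∂_2 = (18 − 6) − 12 = 0, and ∂_2 has invariant factor 2 > 1, so H_1 = Z/2.
  H_2: rank ker ∂_2 − rank ∂_3 = (12 − 12) − 0 = 0, and there is no ∂_3, so H_2 = 0.

Hence the Betti numbers are b_0 = 1, b_1 = 0, b_2 = 0.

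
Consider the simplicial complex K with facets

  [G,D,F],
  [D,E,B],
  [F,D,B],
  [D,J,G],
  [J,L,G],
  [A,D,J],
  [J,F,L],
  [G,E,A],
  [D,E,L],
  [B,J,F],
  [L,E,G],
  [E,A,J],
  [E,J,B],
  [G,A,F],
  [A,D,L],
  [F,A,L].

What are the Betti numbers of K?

We work with the vertex ordering A < B < D < E < F < G < J < L. The simplices of K, each written with vertices in increasing order, are:

  0-simplices (8): A, B, D, E, F, G, J, L
  1-simplices (24): AD, AE, AF, AG, AJ, AL, BD, BE, BF, BJ, DE, DF, DG, DJ, DL, EG, EJ, EL, FG, FJ, FL, GJ, GL, JL
  2-simplices (16): ADJ, ADL, AEG, AEJ, AFG, AFL, BDE, BDF, BEJ, BFJ, DEL, DFG, DGJ, EGL, FJL, GJL

Hence C_0 ≅ Z^8, C_1 ≅ Z^24, C_2 ≅ Z^16.

Boundary ∂_1: C_1 → C_0 sends each edge [p,q] (with p < q) to q − p.
The 8×24 boundary matrix has rank 7 and Smith normal form diag(1,1,1,1,1,1,1).

Boundary ∂_2: C_2 → C_1 sends each 2-simplex [p,q,r] to [q,r] − [p,r] + [p,q]. For instance
  ∂GJL = JL − GL + GJ,
  ∂EGL = GL − EL + EG.
This gives a 24×16 integer matrix of rank 15; reducing to Smith normal form yields diagonal entries (1,1,1,1,1,1,1,1,1,1,1,1,1,1,1).

Reading off H_k = ker ∂_k / im ∂_{k+1}:

  H_0: rank C_0 − rank ∂_1 = 8 − 7 = 1, and the invariant factors of ∂_1 are all 1, so H_0 = Z.
  H_1: rank ker ∂_1 − rank ∂_2 = (24 − 7) − 15 = 2, and the invariant factors of ∂_2 are all 1, so H_1 = Z^2.
  H_2: rank ker ∂_2 − rank ∂_3 = (16 − 15) − 0 = 1, and there is no ∂_3, so H_2 = Z.

Hence the Betti numbers are b_0 = 1, b_1 = 2, b_2 = 1.

b_0 = 1, b_1 = 2, b_2 = 1.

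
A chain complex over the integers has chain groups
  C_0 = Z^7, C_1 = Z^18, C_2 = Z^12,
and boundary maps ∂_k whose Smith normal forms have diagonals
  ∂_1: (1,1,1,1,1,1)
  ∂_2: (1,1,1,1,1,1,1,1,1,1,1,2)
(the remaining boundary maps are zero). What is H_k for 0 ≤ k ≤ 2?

H_0: b_0 = 7 − 0 − 6 = 1; torsion from ∂_1 factors > 1: none. So H_0 ≅ Z.
H_1: b_1 = 18 − 6 − 12 = 0; torsion from ∂_2 factors > 1: [2]. So H_1 ≅ Z/2.
H_2: b_2 = 12 − 12 − 0 = 0; torsion from ∂_3 factors > 1: none. So H_2 ≅ 0.

H_0 ≅ Z,  H_1 ≅ Z/2,  H_2 = 0.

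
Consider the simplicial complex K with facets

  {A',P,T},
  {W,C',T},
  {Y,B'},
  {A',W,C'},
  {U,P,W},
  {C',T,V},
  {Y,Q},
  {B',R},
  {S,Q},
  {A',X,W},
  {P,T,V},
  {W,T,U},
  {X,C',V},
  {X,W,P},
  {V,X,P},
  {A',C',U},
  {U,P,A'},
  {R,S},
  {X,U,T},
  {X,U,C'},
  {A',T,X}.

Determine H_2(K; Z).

H_2 ≅ Z.

Take the total order P < Q < R < S < T < U < V < W < X < Y < A' < B' < C' on the vertex set. Then K (dimension 2) consists of the simplices:

  0-simplices (13): [P], [Q], [R], [S], [T], [U], [V], [W], [X], [Y], [A'], [B'], [C']
  1-simplices (29): (29 of them)
  2-simplices (16): [P,T,V], [P,T,A'], [P,U,W], [P,U,A'], [P,V,X], [P,W,X], [T,U,W], [T,U,X], [T,V,C'], [T,W,C'], [T,X,A'], [U,X,C'], [U,A',C'], [V,X,C'], [W,X,A'], [W,A',C']

Hence C_0 ≅ Z^13, C_1 ≅ Z^29, C_2 ≅ Z^16.

The boundary map ∂_1: C_1 → C_0 maps an edge to its endpoints' difference, ∂[p,q] = q − p.
As a 13×29 matrix over Z this has rank 11, with invariant factors (1,1,1,1,1,1,1,1,1,1,1).

∂_2: C_2 → C_1 sends each 2-simplex [p,q,r] to [q,r] − [p,r] + [p,q]. For instance
  ∂[T,U,X] = [U,X] − [T,X] + [T,U],
  ∂[P,T,A'] = [T,A'] − [P,A'] + [P,T].
The resulting 29×16 matrix has rank 15, and its Smith normal form has invariant factors (1,1,1,1,1,1,1,1,1,1,1,1,1,1,1).

Now H_k = ker ∂_k / im ∂_{k+1}, so:

  H_2: rank ker ∂_2 − rank ∂_3 = (16 − 15) − 0 = 1, and there is no ∂_3, so H_2 = Z.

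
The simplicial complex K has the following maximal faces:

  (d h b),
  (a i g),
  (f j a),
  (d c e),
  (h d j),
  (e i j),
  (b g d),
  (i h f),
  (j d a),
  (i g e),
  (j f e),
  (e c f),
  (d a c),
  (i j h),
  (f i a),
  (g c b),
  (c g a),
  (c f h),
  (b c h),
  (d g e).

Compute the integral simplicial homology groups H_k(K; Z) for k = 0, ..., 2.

H_0 = Z,  H_1 = Z × Z/2,  H_2 = 0.

Take the total order a < b < c < d < e < f < g < h < i < j on the vertex set. Then K (dimension 2) consists of the simplices:

  0-simplices (10): a, b, c, d, e, f, g, h, i, j
  1-simplices (30): ac, ad, af, ag, ai, aj, bc, bd, bg, bh, cd, ce, cf, cg, ch, de, dg, dh, dj, ef, eg, ei, ej, fh, fi, fj, gi, hi, hj, ij
  2-simplices (20): acd, acg, adj, afi, afj, agi, bcg, bch, bdg, bdh, cde, cef, cfh, deg, dhj, efj, egi, eij, fhi, hij

Hence C_0 ≅ Z^10, C_1 ≅ Z^30, C_2 ≅ Z^20.

Boundary ∂_1: C_1 → C_0 sends each edge [p,q] (with p < q) to q − p. For instance
  ∂gi = i − g.
The 10×30 boundary matrix has rank 9 and Smith normal form diag(1,1,1,1,1,1,1,1,1).

∂_2: C_2 → C_1 acts by ∂[p,q,r] = [q,r] − [p,r] + [p,q]. For instance
  ∂afj = fj − aj + af,
  ∂adj = dj − aj + ad.
This gives a 30×20 integer matrix of rank 20; reducing to Smith normal form yields diagonal entries (1,1,1,1,1,1,1,1,1,1,1,1,1,1,1,1,1,1,1,2).

From H_k ≅ ker(∂_k) / im(∂_{k+1}) we obtain:

  H_0: rank C_0 − rank ∂_1 = 10 − 9 = 1, and the invariant factors of ∂_1 are all 1, so H_0 ≅ Z.
  H_1: rank ker ∂_1 − rank ∂_2 = (30 − 9) − 20 = 1, and ∂_2 has invariant factor 2 > 1, so H_1 ≅ Z × Z/2.
  H_2: rank ker ∂_2 − rank ∂_3 = (20 − 20) − 0 = 0, and there is no ∂_3, so H_2 ≅ 0.

As a check, the Euler characteristic is 10 − 30 + 20 = 0, which agrees with 1 − 1 + 0 = 0.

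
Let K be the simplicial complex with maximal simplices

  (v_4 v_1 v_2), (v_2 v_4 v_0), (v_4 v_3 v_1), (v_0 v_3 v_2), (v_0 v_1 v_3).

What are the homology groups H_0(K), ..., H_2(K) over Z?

H_0 = Z,  H_1 = Z,  H_2 = 0.

Fix the vertex order v_0 < v_1 < v_2 < v_3 < v_4 and write every simplex with vertices in increasing order. Then dim K = 2 and the simplices of K are:

  0-simplices (5): [v_0], [v_1], [v_2], [v_3], [v_4]
  1-simplices (10): [v_0,v_1], [v_0,v_2], [v_0,v_3], [v_0,v_4], [v_1,v_2], [v_1,v_3], [v_1,v_4], [v_2,v_3], [v_2,v_4], [v_3,v_4]
  2-simplices (5): [v_0,v_1,v_3], [v_0,v_2,v_3], [v_0,v_2,v_4], [v_1,v_2,v_4], [v_1,v_3,v_4]

giving chain groups C_0 ≅ Z^5, C_1 ≅ Z^10, C_2 ≅ Z^5.

∂_1: C_1 → C_0 maps an edge to its endpoints' difference, ∂[p,q] = q − p. For instance
  ∂[v_0,v_3] = [v_3] − [v_0].
As a 5×10 matrix over Z this has rank 4, with invariant factors (1,1,1,1).

∂_2: C_2 → C_1 maps a triangle to the signed sum of its edges. For instance
  ∂[v_0,v_1,v_3] = [v_1,v_3] − [v_0,v_3] + [v_0,v_1],
  ∂[v_0,v_2,v_3] = [v_2,v_3] − [v_0,v_3] + [v_0,v_2].
The 10×5 boundary matrix has rank 5 and Smith normal form diag(1,1,1,1,1).

From H_k ≅ ker(∂_k) / im(∂_{k+1}) we obtain:

  H_0: rank C_0 − rank ∂_1 = 5 − 4 = 1, and the invariant factors of ∂_1 are all 1, so H_0 ≅ Z.
  H_1: rank ker ∂_1 − rank ∂_2 = (10 − 4) − 5 = 1, and the invariant factors of ∂_2 are all 1, so H_1 ≅ Z.
  H_2: rank ker ∂_2 − rank ∂_3 = (5 − 5) − 0 = 0, and there is no ∂_3, so H_2 ≅ 0.

(K is a triangulation of the Möbius band.)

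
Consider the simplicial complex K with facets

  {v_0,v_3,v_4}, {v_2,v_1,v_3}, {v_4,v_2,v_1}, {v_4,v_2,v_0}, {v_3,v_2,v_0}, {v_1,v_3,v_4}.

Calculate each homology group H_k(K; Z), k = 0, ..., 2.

We work with the vertex ordering v_0 < v_1 < v_2 < v_3 < v_4. The simplices of K, each written with vertices in increasing order, are:

  0-simplices (5): [v_0], [v_1], [v_2], [v_3], [v_4]
  1-simplices (9): [v_0,v_2], [v_0,v_3], [v_0,v_4], [v_1,v_2], [v_1,v_3], [v_1,v_4], [v_2,v_3], [v_2,v_4], [v_3,v_4]
  2-simplices (6): [v_0,v_2,v_3], [v_0,v_2,v_4], [v_0,v_3,v_4], [v_1,v_2,v_3], [v_1,v_2,v_4], [v_1,v_3,v_4]

so the chain groups are C_0 ≅ Z^5, C_1 ≅ Z^9, C_2 ≅ Z^6.

The boundary map ∂_1: C_1 → C_0 is given by ∂[p,q] = [q] − [p]. For instance
  ∂[v_0,v_4] = [v_4] − [v_0].
This gives a 5×9 integer matrix of rank 4; reducing to Smith normal form yields diagonal entries (1,1,1,1).

Boundary ∂_2: C_2 → C_1 sends each 2-simplex [p,q,r] to [q,r] − [p,r] + [p,q]. For instance
  ∂[v_1,v_2,v_4] = [v_2,v_4] − [v_1,v_4] + [v_1,v_2],
  ∂[v_1,v_3,v_4] = [v_3,v_4] − [v_1,v_4] + [v_1,v_3].
The resulting 9×6 matrix has rank 5, and its Smith normal form has invariant factors (1,1,1,1,1).

Computing H_k = (kernel of ∂_k) / (image of ∂_{k+1}):

  H_0: rank C_0 − rank ∂_1 = 5 − 4 = 1, and the invariant factors of ∂_1 are all 1, so H_0 = Z.
  H_1: rank ker ∂_1 − rank ∂_2 = (9 − 4) − 5 = 0, and the invariant factors of ∂_2 are all 1, so H_1 = 0.
  H_2: rank ker ∂_2 − rank ∂_3 = (6 − 5) − 0 = 1, and there is no ∂_3, so H_2 = Z.

H_0 ≅ Z,  H_1 = 0,  H_2 ≅ Z.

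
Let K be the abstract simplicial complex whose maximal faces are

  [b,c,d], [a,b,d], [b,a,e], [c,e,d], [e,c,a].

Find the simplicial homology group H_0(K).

We work with the vertex ordering a < b < c < d < e. The simplices of K, each written with vertices in increasing order, are:

  0-simplices (5): a, b, c, d, e
  1-simplices (10): ab, ac, ad, ae, bc, bd, be, cd, ce, de
  2-simplices (5): abd, abe, ace, bcd, cde

Hence C_0 ≅ Z^5, C_1 ≅ Z^10, C_2 ≅ Z^5.

∂_1: C_1 → C_0 is given by ∂[p,q] = [q] − [p].
This gives a 5×10 integer matrix of rank 4; reducing to Smith normal form yields diagonal entries (1,1,1,1).

Boundary ∂_2: C_2 → C_1 sends each 2-simplex [p,q,r] to [q,r] − [p,r] + [p,q]. For instance
  ∂ace = ce − ae + ac,
  ∂abe = be − ae + ab.
The 10×5 boundary matrix has rank 5 and Smith normal form diag(1,1,1,1,1).

Now H_k = ker ∂_k / im ∂_{k+1}, so:

  H_0: rank C_0 − rank ∂_1 = 5 − 4 = 1, and the invariant factors of ∂_1 are all 1, so H_0 = Z.

H_0 = Z.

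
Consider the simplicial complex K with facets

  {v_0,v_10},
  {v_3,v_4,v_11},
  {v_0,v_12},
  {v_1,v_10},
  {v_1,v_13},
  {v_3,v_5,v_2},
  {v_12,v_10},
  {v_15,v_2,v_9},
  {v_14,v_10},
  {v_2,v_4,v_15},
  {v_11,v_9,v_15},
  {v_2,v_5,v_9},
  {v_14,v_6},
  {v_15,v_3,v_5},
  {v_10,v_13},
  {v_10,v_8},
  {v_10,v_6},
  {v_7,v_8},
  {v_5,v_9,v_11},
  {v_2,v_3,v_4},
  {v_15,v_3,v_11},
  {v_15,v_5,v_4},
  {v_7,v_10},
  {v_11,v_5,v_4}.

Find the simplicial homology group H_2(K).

K has 16 vertices, 30 edges, 12 triangles.
rank ∂_2 = 12, rank ∂_3 = 0 ⇒ b_2 = 12 − 12 − 0 = 0. So H_2 = 0.

H_2 ≅ 0.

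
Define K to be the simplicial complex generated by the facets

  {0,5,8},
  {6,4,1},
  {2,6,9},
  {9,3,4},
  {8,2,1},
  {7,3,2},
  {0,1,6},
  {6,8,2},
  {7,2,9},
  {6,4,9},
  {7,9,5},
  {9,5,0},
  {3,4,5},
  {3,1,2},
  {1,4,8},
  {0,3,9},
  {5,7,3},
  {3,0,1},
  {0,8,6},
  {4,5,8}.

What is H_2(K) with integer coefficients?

We work with the vertex ordering 0 < 1 < 2 < 3 < 4 < 5 < 6 < 7 < 8 < 9. The simplices of K, each written with vertices in increasing order, are:

  0-simplices (10): [0], [1], [2], [3], [4], [5], [6], [7], [8], [9]
  1-simplices (30): (30 of them)
  2-simplices (20): (20 of them)

giving chain groups C_0 ≅ Z^10, C_1 ≅ Z^30, C_2 ≅ Z^20.

∂_1: C_1 → C_0 is given by ∂[p,q] = [q] − [p]. For instance
  ∂[4,8] = [8] − [4].
The resulting 10×30 matrix has rank 9, and its Smith normal form has invariant factors (1,1,1,1,1,1,1,1,1).

Boundary ∂_2: C_2 → C_1 acts by ∂[p,q,r] = [q,r] − [p,r] + [p,q]. For instance
  ∂[1,2,8] = [2,8] − [1,8] + [1,2],
  ∂[4,6,9] = [6,9] − [4,9] + [4,6].
As a 30×20 matrix over Z this has rank 20, with invariant factors (1,1,1,1,1,1,1,1,1,1,1,1,1,1,1,1,1,1,1,2).

From H_k ≅ ker(∂_k) / im(∂_{k+1}) we obtain:

  H_2: rank ker ∂_2 − rank ∂_3 = (20 − 20) − 0 = 0, and there is no ∂_3, so H_2 ≅ 0.

H_2 ≅ 0.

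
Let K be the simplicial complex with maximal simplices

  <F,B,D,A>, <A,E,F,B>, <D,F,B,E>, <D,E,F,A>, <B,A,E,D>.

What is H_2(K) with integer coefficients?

H_2 = 0.

Take the total order A < B < D < E < F on the vertex set. Then K (dimension 3) consists of the simplices:

  0-simplices (5): A, B, D, E, F
  1-simplices (10): AB, AD, AE, AF, BD, BE, BF, DE, DF, EF
  2-simplices (10): ABD, ABE, ABF, ADE, ADF, AEF, BDE, BDF, BEF, DEF
  3-simplices (5): ABDE, ABDF, ABEF, ADEF, BDEF

Hence C_0 ≅ Z^5, C_1 ≅ Z^10, C_2 ≅ Z^10, C_3 ≅ Z^5.

Boundary ∂_1: C_1 → C_0 sends each edge [p,q] (with p < q) to q − p.
The resulting 5×10 matrix has rank 4, and its Smith normal form has invariant factors (1,1,1,1).

∂_2: C_2 → C_1 maps a triangle to the signed sum of its edges. For instance
  ∂BDF = DF − BF + BD,
  ∂DEF = EF − DF + DE.
As a 10×10 matrix over Z this has rank 6, with invariant factors (1,1,1,1,1,1).

The boundary map ∂_3: C_3 → C_2 sends each 3-simplex σ to the alternating sum Σ_i (−1)^i (σ with its i-th vertex removed). For instance
  ∂ABDF = BDF − ADF + ABF − ABD,
  ∂ABEF = BEF − AEF + ABF − ABE.
This gives a 10×5 integer matrix of rank 4; reducing to Smith normal form yields diagonal entries (1,1,1,1).

Now H_k = ker ∂_k / im ∂_{k+1}, so:

  H_2: rank ker ∂_2 − rank ∂_3 = (10 − 6) − 4 = 0, and the invariant factors of ∂_3 are all 1, so H_2 = 0.

(K is a triangulation of the 3-sphere S^3.)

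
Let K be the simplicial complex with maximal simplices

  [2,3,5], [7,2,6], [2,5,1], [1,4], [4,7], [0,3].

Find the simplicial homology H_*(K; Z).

Fix the vertex order 0 < 1 < 2 < 3 < 4 < 5 < 6 < 7 and write every simplex with vertices in increasing order. Then dim K = 2 and the simplices of K are:

  0-simplices (8): [0], [1], [2], [3], [4], [5], [6], [7]
  1-simplices (11): [0,3], [1,2], [1,4], [1,5], [2,3], [2,5], [2,6], [2,7], [3,5], [4,7], [6,7]
  2-simplices (3): [1,2,5], [2,3,5], [2,6,7]

Hence C_0 ≅ Z^8, C_1 ≅ Z^11, C_2 ≅ Z^3.

Boundary ∂_1: C_1 → C_0 is given by ∂[p,q] = [q] − [p]. For instance
  ∂[1,2] = [2] − [1].
The 8×11 boundary matrix has rank 7 and Smith normal form diag(1,1,1,1,1,1,1).

∂_2: C_2 → C_1 maps a triangle to the signed sum of its edges. For instance
  ∂[2,6,7] = [6,7] − [2,7] + [2,6],
  ∂[1,2,5] = [2,5] − [1,5] + [1,2].
The 11×3 boundary matrix has rank 3 and Smith normal form diag(1,1,1).

Now H_k = ker ∂_k / im ∂_{k+1}, so:

  H_0: rank C_0 − rank ∂_1 = 8 − 7 = 1, and the invariant factors of ∂_1 are all 1, so H_0 ≅ Z.
  H_1: rank ker ∂_1 − rank ∂_2 = (11 − 7) − 3 = 1, and the invariant factors of ∂_2 are all 1, so H_1 ≅ Z.
  H_2: rank ker ∂_2 − rank ∂_3 = (3 − 3) − 0 = 0, and there is no ∂_3, so H_2 ≅ 0.

H_0 = Z,  H_1 = Z,  H_2 = 0.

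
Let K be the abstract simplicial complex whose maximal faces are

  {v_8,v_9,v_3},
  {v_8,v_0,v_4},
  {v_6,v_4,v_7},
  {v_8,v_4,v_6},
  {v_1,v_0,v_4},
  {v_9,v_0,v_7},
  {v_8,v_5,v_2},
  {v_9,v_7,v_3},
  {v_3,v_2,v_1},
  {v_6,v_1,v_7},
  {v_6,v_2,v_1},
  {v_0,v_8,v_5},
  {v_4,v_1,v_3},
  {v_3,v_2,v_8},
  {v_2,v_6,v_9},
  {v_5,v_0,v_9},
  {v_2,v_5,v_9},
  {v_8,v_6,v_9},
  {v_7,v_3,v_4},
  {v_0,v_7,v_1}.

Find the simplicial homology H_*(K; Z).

H_0 = Z,  H_1 = Z ⊕ Z/2Z,  H_2 = 0.

K has 10 vertices, 30 edges, 20 triangles.
rank ∂_0 = 0, rank ∂_1 = 9 ⇒ b_0 = 10 − 0 − 9 = 1; all invariant factors of ∂_1 are 1 so no torsion. So H_0 = Z.
rank ∂_1 = 9, rank ∂_2 = 20 ⇒ b_1 = 30 − 9 − 20 = 1; ∂_2 has invariant factor(s) [2] giving torsion. So H_1 = Z ⊕ Z/2Z.
rank ∂_2 = 20, rank ∂_3 = 0 ⇒ b_2 = 20 − 20 − 0 = 0. So H_2 = 0.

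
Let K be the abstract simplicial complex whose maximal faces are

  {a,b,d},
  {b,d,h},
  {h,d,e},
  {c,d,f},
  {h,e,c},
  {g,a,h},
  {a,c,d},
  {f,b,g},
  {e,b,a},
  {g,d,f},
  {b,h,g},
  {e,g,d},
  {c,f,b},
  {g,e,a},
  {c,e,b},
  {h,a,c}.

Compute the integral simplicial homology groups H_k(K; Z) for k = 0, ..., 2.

H_0 ≅ Z,  H_1 ≅ Z^2,  H_2 ≅ Z.

Fix the vertex order a < b < c < d < e < f < g < h and write every simplex with vertices in increasing order. Then dim K = 2 and the simplices of K are:

  0-simplices (8): a, b, c, d, e, f, g, h
  1-simplices (24): ab, ac, ad, ae, ag, ah, bc, bd, be, bf, bg, bh, cd, ce, cf, ch, de, df, dg, dh, eg, eh, fg, gh
  2-simplices (16): abd, abe, acd, ach, aeg, agh, bce, bcf, bdh, bfg, bgh, cdf, ceh, deg, deh, dfg

giving chain groups C_0 ≅ Z^8, C_1 ≅ Z^24, C_2 ≅ Z^16.

The boundary map ∂_1: C_1 → C_0 maps an edge to its endpoints' difference, ∂[p,q] = q − p. For instance
  ∂bd = d − b.
The 8×24 boundary matrix has rank 7 and Smith normal form diag(1,1,1,1,1,1,1).

Boundary ∂_2: C_2 → C_1 maps a triangle to the signed sum of its edges. For instance
  ∂deh = eh − dh + de,
  ∂cdf = df − cf + cd.
The resulting 24×16 matrix has rank 15, and its Smith normal form has invariant factors (1,1,1,1,1,1,1,1,1,1,1,1,1,1,1).

From H_k ≅ ker(∂_k) / im(∂_{k+1}) we obtain:

  H_0: rank C_0 − rank ∂_1 = 8 − 7 = 1, and the invariant factors of ∂_1 are all 1, so H_0 ≅ Z.
  H_1: rank ker ∂_1 − rank ∂_2 = (24 − 7) − 15 = 2, and the invariant factors of ∂_2 are all 1, so H_1 ≅ Z^2.
  H_2: rank ker ∂_2 − rank ∂_3 = (16 − 15) − 0 = 1, and there is no ∂_3, so H_2 ≅ Z.

As a check, the Euler characteristic is 8 − 24 + 16 = 0, which agrees with 1 − 2 + 1 = 0.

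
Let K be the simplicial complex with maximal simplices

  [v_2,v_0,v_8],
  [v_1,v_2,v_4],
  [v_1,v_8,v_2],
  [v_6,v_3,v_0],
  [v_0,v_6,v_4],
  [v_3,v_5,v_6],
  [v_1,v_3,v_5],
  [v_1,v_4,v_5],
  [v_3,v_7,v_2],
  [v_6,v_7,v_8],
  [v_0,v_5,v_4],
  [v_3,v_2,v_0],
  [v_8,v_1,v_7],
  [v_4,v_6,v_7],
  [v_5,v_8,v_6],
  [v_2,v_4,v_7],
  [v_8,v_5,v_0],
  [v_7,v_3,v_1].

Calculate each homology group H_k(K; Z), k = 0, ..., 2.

We work with the vertex ordering v_0 < v_1 < v_2 < v_3 < v_4 < v_5 < v_6 < v_7 < v_8. The simplices of K, each written with vertices in increasing order, are:

  0-simplices (9): [v_0], [v_1], [v_2], [v_3], [v_4], [v_5], [v_6], [v_7], [v_8]
  1-simplices (27): (27 of them)
  2-simplices (18): (18 of them)

giving chain groups C_0 ≅ Z^9, C_1 ≅ Z^27, C_2 ≅ Z^18.

The boundary map ∂_1: C_1 → C_0 sends each edge [p,q] (with p < q) to q − p.
The resulting 9×27 matrix has rank 8, and its Smith normal form has invariant factors (1,1,1,1,1,1,1,1).

The boundary map ∂_2: C_2 → C_1 acts by ∂[p,q,r] = [q,r] − [p,r] + [p,q]. For instance
  ∂[v_1,v_2,v_8] = [v_2,v_8] − [v_1,v_8] + [v_1,v_2],
  ∂[v_0,v_4,v_5] = [v_4,v_5] − [v_0,v_5] + [v_0,v_4].
This gives a 27×18 integer matrix of rank 18; reducing to Smith normal form yields diagonal entries (1,1,1,1,1,1,1,1,1,1,1,1,1,1,1,1,1,2).

Computing H_k = (kernel of ∂_k) / (image of ∂_{k+1}):

  H_0: rank C_0 − rank ∂_1 = 9 − 8 = 1, and the invariant factors of ∂_1 are all 1, so H_0 = Z.
  H_1: rank ker ∂_1 − rank ∂_2 = (27 − 8) − 18 = 1, and ∂_2 has invariant factor 2 > 1, so H_1 = Z ⊕ Z/2.
  H_2: rank ker ∂_2 − rank ∂_3 = (18 − 18) − 0 = 0, and there is no ∂_3, so H_2 = 0.

As a check, the Euler characteristic is 9 − 27 + 18 = 0, which agrees with 1 − 1 + 0 = 0.

H_0 ≅ Z,  H_1 ≅ Z ⊕ Z/2,  H_2 = 0.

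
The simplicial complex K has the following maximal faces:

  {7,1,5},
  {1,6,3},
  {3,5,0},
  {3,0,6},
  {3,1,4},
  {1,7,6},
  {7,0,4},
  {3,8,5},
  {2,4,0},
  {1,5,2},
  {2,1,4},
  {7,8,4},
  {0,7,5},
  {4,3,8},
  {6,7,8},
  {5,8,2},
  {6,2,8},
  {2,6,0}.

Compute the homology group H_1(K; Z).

Order the vertices as 0 < 1 < 2 < 3 < 4 < 5 < 6 < 7 < 8. Listing each simplex with vertices in this order, K has dimension 2 with simplices:

  0-simplices (9): [0], [1], [2], [3], [4], [5], [6], [7], [8]
  1-simplices (27): (27 of them)
  2-simplices (18): [0,2,4], [0,2,6], [0,3,5], [0,3,6], [0,4,7], [0,5,7], [1,2,4], [1,2,5], [1,3,4], [1,3,6], [1,5,7], [1,6,7], [2,5,8], [2,6,8], [3,4,8], [3,5,8], [4,7,8], [6,7,8]

giving chain groups C_0 ≅ Z^9, C_1 ≅ Z^27, C_2 ≅ Z^18.

The boundary map ∂_1: C_1 → C_0 is given by ∂[p,q] = [q] − [p]. For instance
  ∂[1,4] = [4] − [1].
The resulting 9×27 matrix has rank 8, and its Smith normal form has invariant factors (1,1,1,1,1,1,1,1).

∂_2: C_2 → C_1 maps a triangle to the signed sum of its edges. For instance
  ∂[1,3,4] = [3,4] − [1,4] + [1,3],
  ∂[0,3,6] = [3,6] − [0,6] + [0,3].
As a 27×18 matrix over Z this has rank 17, with invariant factors (1,1,1,1,1,1,1,1,1,1,1,1,1,1,1,1,1).

From H_k ≅ ker(∂_k) / im(∂_{k+1}) we obtain:

  H_1: rank ker ∂_1 − rank ∂_2 = (27 − 8) − 17 = 2, and the invariant factors of ∂_2 are all 1, so H_1 = Z^2.

(K is a triangulation of the torus T^2.)

H_1 ≅ Z^2.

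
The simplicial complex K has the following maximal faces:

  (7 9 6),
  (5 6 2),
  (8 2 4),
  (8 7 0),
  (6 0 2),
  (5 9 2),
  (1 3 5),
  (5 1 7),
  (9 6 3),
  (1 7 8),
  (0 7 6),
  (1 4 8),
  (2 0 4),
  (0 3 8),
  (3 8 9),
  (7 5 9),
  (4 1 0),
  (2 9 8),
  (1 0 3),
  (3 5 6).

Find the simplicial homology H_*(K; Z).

Order the vertices as 0 < 1 < 2 < 3 < 4 < 5 < 6 < 7 < 8 < 9. Listing each simplex with vertices in this order, K has dimension 2 with simplices:

  0-simplices (10): [0], [1], [2], [3], [4], [5], [6], [7], [8], [9]
  1-simplices (30): (30 of them)
  2-simplices (20): (20 of them)

giving chain groups C_0 ≅ Z^10, C_1 ≅ Z^30, C_2 ≅ Z^20.

The boundary map ∂_1: C_1 → C_0 is given by ∂[p,q] = [q] − [p].
The 10×30 boundary matrix has rank 9 and Smith normal form diag(1,1,1,1,1,1,1,1,1).

∂_2: C_2 → C_1 acts by ∂[p,q,r] = [q,r] − [p,r] + [p,q]. For instance
  ∂[3,8,9] = [8,9] − [3,9] + [3,8],
  ∂[2,5,6] = [5,6] − [2,6] + [2,5].
The resulting 30×20 matrix has rank 20, and its Smith normal form has invariant factors (1,1,1,1,1,1,1,1,1,1,1,1,1,1,1,1,1,1,1,2).

Reading off H_k = ker ∂_k / im ∂_{k+1}:

  H_0: rank C_0 − rank ∂_1 = 10 − 9 = 1, and the invariant factors of ∂_1 are all 1, so H_0 = Z.
  H_1: rank ker ∂_1 − rank ∂_2 = (30 − 9) − 20 = 1, and ∂_2 has invariant factor 2 > 1, so H_1 = Z × Z/2.
  H_2: rank ker ∂_2 − rank ∂_3 = (20 − 20) − 0 = 0, and there is no ∂_3, so H_2 = 0.

H_0 = Z,  H_1 = Z × Z/2,  H_2 = 0.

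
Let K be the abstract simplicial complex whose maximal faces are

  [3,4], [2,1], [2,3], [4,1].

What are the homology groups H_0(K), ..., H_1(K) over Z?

Fix the vertex order 1 < 2 < 3 < 4 and write every simplex with vertices in increasing order. Then dim K = 1 and the simplices of K are:

  0-simplices (4): [1], [2], [3], [4]
  1-simplices (4): [1,2], [1,4], [2,3], [3,4]

Hence C_0 ≅ Z^4, C_1 ≅ Z^4.

The boundary map ∂_1: C_1 → C_0 is given by ∂[p,q] = [q] − [p]. For instance
  ∂[2,3] = [3] − [2].
As a 4×4 matrix over Z this has rank 3, with invariant factors (1,1,1).

Now H_k = ker ∂_k / im ∂_{k+1}, so:

  H_0: rank C_0 − rank ∂_1 = 4 − 3 = 1, and the invariant factors of ∂_1 are all 1, so H_0 = Z.
  H_1: rank ker ∂_1 − rank ∂_2 = (4 − 3) − 0 = 1, and there is no ∂_2, so H_1 = Z.

As a check, the Euler characteristic is 4 − 4 = 0, which agrees with 1 − 1 = 0.

H_0 ≅ Z,  H_1 ≅ Z.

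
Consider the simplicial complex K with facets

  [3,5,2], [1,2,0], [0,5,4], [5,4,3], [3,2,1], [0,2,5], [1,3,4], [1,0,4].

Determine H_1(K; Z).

H_1 = 0.

K has 6 vertices, 12 edges, 8 triangles.
rank ∂_1 = 5, rank ∂_2 = 7 ⇒ b_1 = 12 − 5 − 7 = 0; all invariant factors of ∂_2 are 1 so no torsion. So H_1 = 0.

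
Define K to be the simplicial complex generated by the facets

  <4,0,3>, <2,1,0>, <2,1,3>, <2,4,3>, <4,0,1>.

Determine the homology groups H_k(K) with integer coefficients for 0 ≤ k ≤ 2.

We work with the vertex ordering 0 < 1 < 2 < 3 < 4. The simplices of K, each written with vertices in increasing order, are:

  0-simplices (5): [0], [1], [2], [3], [4]
  1-simplices (10): [0,1], [0,2], [0,3], [0,4], [1,2], [1,3], [1,4], [2,3], [2,4], [3,4]
  2-simplices (5): [0,1,2], [0,1,4], [0,3,4], [1,2,3], [2,3,4]

giving chain groups C_0 ≅ Z^5, C_1 ≅ Z^10, C_2 ≅ Z^5.

The boundary map ∂_1: C_1 → C_0 is given by ∂[p,q] = [q] − [p]. For instance
  ∂[3,4] = [4] − [3].
This gives a 5×10 integer matrix of rank 4; reducing to Smith normal form yields diagonal entries (1,1,1,1).

The boundary map ∂_2: C_2 → C_1 sends each 2-simplex [p,q,r] to [q,r] − [p,r] + [p,q]. For instance
  ∂[0,1,4] = [1,4] − [0,4] + [0,1],
  ∂[1,2,3] = [2,3] − [1,3] + [1,2].
The 10×5 boundary matrix has rank 5 and Smith normal form diag(1,1,1,1,1).

From H_k ≅ ker(∂_k) / im(∂_{k+1}) we obtain:

  H_0: rank C_0 − rank ∂_1 = 5 − 4 = 1, and the invariant factors of ∂_1 are all 1, so H_0 = Z.
  H_1: rank ker ∂_1 − rank ∂_2 = (10 − 4) − 5 = 1, and the invariant factors of ∂_2 are all 1, so H_1 = Z.
  H_2: rank ker ∂_2 − rank ∂_3 = (5 − 5) − 0 = 0, and there is no ∂_3, so H_2 = 0.

(K is a triangulation of the Möbius band.)

H_0 ≅ Z,  H_1 ≅ Z,  H_2 = 0.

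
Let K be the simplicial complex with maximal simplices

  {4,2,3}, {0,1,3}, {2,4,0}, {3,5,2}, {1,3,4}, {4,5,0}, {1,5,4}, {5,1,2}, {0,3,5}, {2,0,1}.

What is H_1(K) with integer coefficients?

We work with the vertex ordering 0 < 1 < 2 < 3 < 4 < 5. The simplices of K, each written with vertices in increasing order, are:

  0-simplices (6): [0], [1], [2], [3], [4], [5]
  1-simplices (15): [0,1], [0,2], [0,3], [0,4], [0,5], [1,2], [1,3], [1,4], [1,5], [2,3], [2,4], [2,5], [3,4], [3,5], [4,5]
  2-simplices (10): [0,1,2], [0,1,3], [0,2,4], [0,3,5], [0,4,5], [1,2,5], [1,3,4], [1,4,5], [2,3,4], [2,3,5]

so the chain groups are C_0 ≅ Z^6, C_1 ≅ Z^15, C_2 ≅ Z^10.

The boundary map ∂_1: C_1 → C_0 is given by ∂[p,q] = [q] − [p].
As a 6×15 matrix over Z this has rank 5, with invariant factors (1,1,1,1,1).

The boundary map ∂_2: C_2 → C_1 acts by ∂[p,q,r] = [q,r] − [p,r] + [p,q]. For instance
  ∂[0,2,4] = [2,4] − [0,4] + [0,2],
  ∂[1,2,5] = [2,5] − [1,5] + [1,2].
This gives a 15×10 integer matrix of rank 10; reducing to Smith normal form yields diagonal entries (1,1,1,1,1,1,1,1,1,2).

Reading off H_k = ker ∂_k / im ∂_{k+1}:

  H_1: rank ker ∂_1 − rank ∂_2 = (15 − 5) − 10 = 0, and ∂_2 has invariant factor 2 > 1, so H_1 = Z/2.

(K is a triangulation of the real projective plane RP^2.)

H_1 = Z/2.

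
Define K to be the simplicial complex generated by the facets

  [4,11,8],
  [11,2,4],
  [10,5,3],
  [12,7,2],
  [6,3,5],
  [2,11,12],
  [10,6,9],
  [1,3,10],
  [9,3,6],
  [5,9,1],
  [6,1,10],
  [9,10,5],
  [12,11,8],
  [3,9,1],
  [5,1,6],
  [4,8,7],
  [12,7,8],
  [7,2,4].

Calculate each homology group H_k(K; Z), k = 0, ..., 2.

H_0 = Z^2,  H_1 = Z/2,  H_2 = Z.

Order the vertices as 1 < 2 < 3 < 4 < 5 < 6 < 7 < 8 < 9 < 10 < 11 < 12. Listing each simplex with vertices in this order, K has dimension 2 with simplices:

  0-simplices (12): [1], [2], [3], [4], [5], [6], [7], [8], [9], [10], [11], [12]
  1-simplices (27): (27 of them)
  2-simplices (18): (18 of them)

so the chain groups are C_0 ≅ Z^12, C_1 ≅ Z^27, C_2 ≅ Z^18.

The boundary map ∂_1: C_1 → C_0 sends each edge [p,q] (with p < q) to q − p. For instance
  ∂[5,9] = [9] − [5].
The resulting 12×27 matrix has rank 10, and its Smith normal form has invariant factors (1,1,1,1,1,1,1,1,1,1).

∂_2: C_2 → C_1 acts by ∂[p,q,r] = [q,r] − [p,r] + [p,q]. For instance
  ∂[4,8,11] = [8,11] − [4,11] + [4,8],
  ∂[2,4,7] = [4,7] − [2,7] + [2,4].
This gives a 27×18 integer matrix of rank 17; reducing to Smith normal form yields diagonal entries (1,1,1,1,1,1,1,1,1,1,1,1,1,1,1,1,2).

Reading off H_k = ker ∂_k / im ∂_{k+1}:

  H_0: rank C_0 − rank ∂_1 = 12 − 10 = 2, and the invariant factors of ∂_1 are all 1, so H_0 ≅ Z^2.
  H_1: rank ker ∂_1 − rank ∂_2 = (27 − 10) − 17 = 0, and ∂_2 has invariant factor 2 > 1, so H_1 ≅ Z/2.
  H_2: rank ker ∂_2 − rank ∂_3 = (18 − 17) − 0 = 1, and there is no ∂_3, so H_2 ≅ Z.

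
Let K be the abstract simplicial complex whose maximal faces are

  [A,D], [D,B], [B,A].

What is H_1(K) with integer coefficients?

H_1 = Z.

We work with the vertex ordering A < B < D. The simplices of K, each written with vertices in increasing order, are:

  0-simplices (3): A, B, D
  1-simplices (3): AB, AD, BD

giving chain groups C_0 ≅ Z^3, C_1 ≅ Z^3.

∂_1: C_1 → C_0 is given by ∂[p,q] = [q] − [p].
As a 3×3 matrix over Z this has rank 2, with invariant factors (1,1).

Computing H_k = (kernel of ∂_k) / (image of ∂_{k+1}):

  H_1: rank ker ∂_1 − rank ∂_2 = (3 − 2) − 0 = 1, and there is no ∂_2, so H_1 = Z.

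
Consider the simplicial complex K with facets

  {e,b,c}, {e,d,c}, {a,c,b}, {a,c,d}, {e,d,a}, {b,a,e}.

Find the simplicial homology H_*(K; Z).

K has 5 vertices, 9 edges, 6 triangles.
rank ∂_0 = 0, rank ∂_1 = 4 ⇒ b_0 = 5 − 0 − 4 = 1; all invariant factors of ∂_1 are 1 so no torsion. So H_0 ≅ Z.
rank ∂_1 = 4, rank ∂_2 = 5 ⇒ b_1 = 9 − 4 − 5 = 0; all invariant factors of ∂_2 are 1 so no torsion. So H_1 ≅ 0.
rank ∂_2 = 5, rank ∂_3 = 0 ⇒ b_2 = 6 − 5 − 0 = 1. So H_2 ≅ Z.

H_0 = Z,  H_1 = 0,  H_2 = Z.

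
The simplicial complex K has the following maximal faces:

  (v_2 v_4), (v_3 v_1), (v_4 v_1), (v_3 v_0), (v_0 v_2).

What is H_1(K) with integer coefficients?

H_1 = Z.

Order the vertices as v_0 < v_1 < v_2 < v_3 < v_4. Listing each simplex with vertices in this order, K has dimension 1 with simplices:

  0-simplices (5): [v_0], [v_1], [v_2], [v_3], [v_4]
  1-simplices (5): [v_0,v_2], [v_0,v_3], [v_1,v_3], [v_1,v_4], [v_2,v_4]

Hence C_0 ≅ Z^5, C_1 ≅ Z^5.

Boundary ∂_1: C_1 → C_0 maps an edge to its endpoints' difference, ∂[p,q] = q − p.
As a 5×5 matrix over Z this has rank 4, with invariant factors (1,1,1,1).

Reading off H_k = ker ∂_k / im ∂_{k+1}:

  H_1: rank ker ∂_1 − rank ∂_2 = (5 − 4) − 0 = 1, and there is no ∂_2, so H_1 ≅ Z.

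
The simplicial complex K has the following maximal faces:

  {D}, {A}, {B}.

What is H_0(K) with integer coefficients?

H_0 = Z^3.

We work with the vertex ordering A < B < D. The simplices of K, each written with vertices in increasing order, are:

  0-simplices (3): A, B, D

so the chain groups are C_0 ≅ Z^3.

Reading off H_k = ker ∂_k / im ∂_{k+1}:

  H_0: rank C_0 − rank ∂_1 = 3 − 0 = 3, and there is no ∂_1, so H_0 ≅ Z^3.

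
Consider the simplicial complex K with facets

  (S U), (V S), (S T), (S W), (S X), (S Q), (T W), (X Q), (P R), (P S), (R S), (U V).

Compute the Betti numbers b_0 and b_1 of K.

We work with the vertex ordering P < Q < R < S < T < U < V < W < X. The simplices of K, each written with vertices in increasing order, are:

  0-simplices (9): P, Q, R, S, T, U, V, W, X
  1-simplices (12): PR, PS, QS, QX, RS, ST, SU, SV, SW, SX, TW, UV

giving chain groups C_0 ≅ Z^9, C_1 ≅ Z^12.

∂_1: C_1 → C_0 is given by ∂[p,q] = [q] − [p]. For instance
  ∂PS = S − P.
As a 9×12 matrix over Z this has rank 8, with invariant factors (1,1,1,1,1,1,1,1).

Now H_k = ker ∂_k / im ∂_{k+1}, so:

  H_0: rank C_0 − rank ∂_1 = 9 − 8 = 1, and the invariant factors of ∂_1 are all 1, so H_0 ≅ Z.
  H_1: rank ker ∂_1 − rank ∂_2 = (12 − 8) − 0 = 4, and there is no ∂_2, so H_1 ≅ Z^4.

(K is a triangulation of a wedge of 4 circles.)

Hence the Betti numbers are b_0 = 1, b_1 = 4.

b_0 = 1, b_1 = 4.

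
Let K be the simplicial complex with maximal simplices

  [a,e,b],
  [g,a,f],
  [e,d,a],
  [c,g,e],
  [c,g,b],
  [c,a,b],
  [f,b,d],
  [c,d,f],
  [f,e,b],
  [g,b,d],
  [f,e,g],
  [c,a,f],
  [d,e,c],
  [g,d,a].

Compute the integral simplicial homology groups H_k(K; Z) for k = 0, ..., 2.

Fix the vertex order a < b < c < d < e < f < g and write every simplex with vertices in increasing order. Then dim K = 2 and the simplices of K are:

  0-simplices (7): a, b, c, d, e, f, g
  1-simplices (21): ab, ac, ad, ae, af, ag, bc, bd, be, bf, bg, cd, ce, cf, cg, de, df, dg, ef, eg, fg
  2-simplices (14): abc, abe, acf, ade, adg, afg, bcg, bdf, bdg, bef, cde, cdf, ceg, efg

Hence C_0 ≅ Z^7, C_1 ≅ Z^21, C_2 ≅ Z^14.

Boundary ∂_1: C_1 → C_0 sends each edge [p,q] (with p < q) to q − p.
The resulting 7×21 matrix has rank 6, and its Smith normal form has invariant factors (1,1,1,1,1,1).

The boundary map ∂_2: C_2 → C_1 sends each 2-simplex [p,q,r] to [q,r] − [p,r] + [p,q]. For instance
  ∂abe = be − ae + ab,
  ∂cdf = df − cf + cd.
The 21×14 boundary matrix has rank 13 and Smith normal form diag(1,1,1,1,1,1,1,1,1,1,1,1,1).

Now H_k = ker ∂_k / im ∂_{k+1}, so:

  H_0: rank C_0 − rank ∂_1 = 7 − 6 = 1, and the invariant factors of ∂_1 are all 1, so H_0 = Z.
  H_1: rank ker ∂_1 − rank ∂_2 = (21 − 6) − 13 = 2, and the invariant factors of ∂_2 are all 1, so H_1 = Z^2.
  H_2: rank ker ∂_2 − rank ∂_3 = (14 − 13) − 0 = 1, and there is no ∂_3, so H_2 = Z.

As a check, the Euler characteristic is 7 − 21 + 14 = 0, which agrees with 1 − 2 + 1 = 0.
(K is a triangulation of the torus T^2.)

H_0 = Z,  H_1 = Z^2,  H_2 = Z.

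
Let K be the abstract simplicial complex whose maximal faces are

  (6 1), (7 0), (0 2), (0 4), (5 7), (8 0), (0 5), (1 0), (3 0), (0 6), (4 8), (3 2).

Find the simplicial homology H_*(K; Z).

K has 9 vertices, 12 edges.
rank ∂_0 = 0, rank ∂_1 = 8 ⇒ b_0 = 9 − 0 − 8 = 1; all invariant factors of ∂_1 are 1 so no torsion. So H_0 = Z.
rank ∂_1 = 8, rank ∂_2 = 0 ⇒ b_1 = 12 − 8 − 0 = 4. So H_1 = Z^4.

H_0 ≅ Z,  H_1 ≅ Z^4.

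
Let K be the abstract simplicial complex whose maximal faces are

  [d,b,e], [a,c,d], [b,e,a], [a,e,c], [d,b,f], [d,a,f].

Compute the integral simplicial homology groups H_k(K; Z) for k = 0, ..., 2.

H_0 ≅ Z,  H_1 ≅ Z,  H_2 = 0.

We work with the vertex ordering a < b < c < d < e < f. The simplices of K, each written with vertices in increasing order, are:

  0-simplices (6): a, b, c, d, e, f
  1-simplices (12): ab, ac, ad, ae, af, bd, be, bf, cd, ce, de, df
  2-simplices (6): abe, acd, ace, adf, bde, bdf

so the chain groups are C_0 ≅ Z^6, C_1 ≅ Z^12, C_2 ≅ Z^6.

∂_1: C_1 → C_0 is given by ∂[p,q] = [q] − [p]. For instance
  ∂bf = f − b.
As a 6×12 matrix over Z this has rank 5, with invariant factors (1,1,1,1,1).

∂_2: C_2 → C_1 maps a triangle to the signed sum of its edges. For instance
  ∂bde = de − be + bd,
  ∂ace = ce − ae + ac.
The 12×6 boundary matrix has rank 6 and Smith normal form diag(1,1,1,1,1,1).

From H_k ≅ ker(∂_k) / im(∂_{k+1}) we obtain:

  H_0: rank C_0 − rank ∂_1 = 6 − 5 = 1, and the invariant factors of ∂_1 are all 1, so H_0 = Z.
  H_1: rank ker ∂_1 − rank ∂_2 = (12 − 5) − 6 = 1, and the invariant factors of ∂_2 are all 1, so H_1 = Z.
  H_2: rank ker ∂_2 − rank ∂_3 = (6 − 6) − 0 = 0, and there is no ∂_3, so H_2 = 0.

As a check, the Euler characteristic is 6 − 12 + 6 = 0, which agrees with 1 − 1 + 0 = 0.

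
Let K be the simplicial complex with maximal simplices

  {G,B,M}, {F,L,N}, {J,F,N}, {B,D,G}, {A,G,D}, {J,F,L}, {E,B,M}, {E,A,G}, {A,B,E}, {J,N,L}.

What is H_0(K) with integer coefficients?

We work with the vertex ordering A < B < D < E < F < G < J < L < M < N. The simplices of K, each written with vertices in increasing order, are:

  0-simplices (10): A, B, D, E, F, G, J, L, M, N
  1-simplices (18): AB, AD, AE, AG, BD, BE, BG, BM, DG, EG, EM, FJ, FL, FN, GM, JL, JN, LN
  2-simplices (10): ABE, ADG, AEG, BDG, BEM, BGM, FJL, FJN, FLN, JLN

giving chain groups C_0 ≅ Z^10, C_1 ≅ Z^18, C_2 ≅ Z^10.

Boundary ∂_1: C_1 → C_0 is given by ∂[p,q] = [q] − [p]. For instance
  ∂BE = E − B.
The 10×18 boundary matrix has rank 8 and Smith normal form diag(1,1,1,1,1,1,1,1).

∂_2: C_2 → C_1 maps a triangle to the signed sum of its edges. For instance
  ∂BDG = DG − BG + BD,
  ∂BGM = GM − BM + BG.
This gives a 18×10 integer matrix of rank 9; reducing to Smith normal form yields diagonal entries (1,1,1,1,1,1,1,1,1).

Computing H_k = (kernel of ∂_k) / (image of ∂_{k+1}):

  H_0: rank C_0 − rank ∂_1 = 10 − 8 = 2, and the invariant factors of ∂_1 are all 1, so H_0 ≅ Z^2.

H_0 = Z^2.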